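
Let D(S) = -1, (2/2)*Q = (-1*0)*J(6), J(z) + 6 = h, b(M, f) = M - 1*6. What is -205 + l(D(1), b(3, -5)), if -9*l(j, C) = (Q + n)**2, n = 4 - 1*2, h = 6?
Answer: -1849/9 ≈ -205.44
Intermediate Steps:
b(M, f) = -6 + M (b(M, f) = M - 6 = -6 + M)
J(z) = 0 (J(z) = -6 + 6 = 0)
Q = 0 (Q = -1*0*0 = 0*0 = 0)
n = 2 (n = 4 - 2 = 2)
l(j, C) = -4/9 (l(j, C) = -(0 + 2)**2/9 = -1/9*2**2 = -1/9*4 = -4/9)
-205 + l(D(1), b(3, -5)) = -205 - 4/9 = -1849/9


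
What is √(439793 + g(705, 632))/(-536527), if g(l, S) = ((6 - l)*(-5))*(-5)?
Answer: -√422318/536527 ≈ -0.0012112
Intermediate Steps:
g(l, S) = 150 - 25*l (g(l, S) = (-30 + 5*l)*(-5) = 150 - 25*l)
√(439793 + g(705, 632))/(-536527) = √(439793 + (150 - 25*705))/(-536527) = √(439793 + (150 - 17625))*(-1/536527) = √(439793 - 17475)*(-1/536527) = √422318*(-1/536527) = -√422318/536527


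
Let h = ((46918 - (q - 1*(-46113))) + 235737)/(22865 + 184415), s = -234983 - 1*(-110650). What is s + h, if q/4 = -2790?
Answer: -12885748269/103640 ≈ -1.2433e+5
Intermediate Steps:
q = -11160 (q = 4*(-2790) = -11160)
s = -124333 (s = -234983 + 110650 = -124333)
h = 123851/103640 (h = ((46918 - (-11160 - 1*(-46113))) + 235737)/(22865 + 184415) = ((46918 - (-11160 + 46113)) + 235737)/207280 = ((46918 - 1*34953) + 235737)*(1/207280) = ((46918 - 34953) + 235737)*(1/207280) = (11965 + 235737)*(1/207280) = 247702*(1/207280) = 123851/103640 ≈ 1.1950)
s + h = -124333 + 123851/103640 = -12885748269/103640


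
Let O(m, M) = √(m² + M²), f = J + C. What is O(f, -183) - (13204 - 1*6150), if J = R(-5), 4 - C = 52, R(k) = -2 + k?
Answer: -7054 + √36514 ≈ -6862.9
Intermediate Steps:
C = -48 (C = 4 - 1*52 = 4 - 52 = -48)
J = -7 (J = -2 - 5 = -7)
f = -55 (f = -7 - 48 = -55)
O(m, M) = √(M² + m²)
O(f, -183) - (13204 - 1*6150) = √((-183)² + (-55)²) - (13204 - 1*6150) = √(33489 + 3025) - (13204 - 6150) = √36514 - 1*7054 = √36514 - 7054 = -7054 + √36514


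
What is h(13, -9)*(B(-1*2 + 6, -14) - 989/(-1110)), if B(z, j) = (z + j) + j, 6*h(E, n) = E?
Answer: -333463/6660 ≈ -50.070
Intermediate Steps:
h(E, n) = E/6
B(z, j) = z + 2*j (B(z, j) = (j + z) + j = z + 2*j)
h(13, -9)*(B(-1*2 + 6, -14) - 989/(-1110)) = ((⅙)*13)*(((-1*2 + 6) + 2*(-14)) - 989/(-1110)) = 13*(((-2 + 6) - 28) - 989*(-1/1110))/6 = 13*((4 - 28) + 989/1110)/6 = 13*(-24 + 989/1110)/6 = (13/6)*(-25651/1110) = -333463/6660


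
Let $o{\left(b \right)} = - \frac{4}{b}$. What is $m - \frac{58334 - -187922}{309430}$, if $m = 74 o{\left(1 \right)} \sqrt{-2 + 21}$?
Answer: $- \frac{123128}{154715} - 296 \sqrt{19} \approx -1291.0$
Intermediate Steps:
$m = - 296 \sqrt{19}$ ($m = 74 \left(- \frac{4}{1}\right) \sqrt{-2 + 21} = 74 \left(\left(-4\right) 1\right) \sqrt{19} = 74 \left(-4\right) \sqrt{19} = - 296 \sqrt{19} \approx -1290.2$)
$m - \frac{58334 - -187922}{309430} = - 296 \sqrt{19} - \frac{58334 - -187922}{309430} = - 296 \sqrt{19} - \left(58334 + 187922\right) \frac{1}{309430} = - 296 \sqrt{19} - 246256 \cdot \frac{1}{309430} = - 296 \sqrt{19} - \frac{123128}{154715} = - \frac{123128}{154715} - 296 \sqrt{19}$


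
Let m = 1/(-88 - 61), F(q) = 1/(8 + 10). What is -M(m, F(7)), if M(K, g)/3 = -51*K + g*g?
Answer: -16673/16092 ≈ -1.0361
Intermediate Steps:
F(q) = 1/18
m = -1/149 (m = 1/(-149) = -1/149 ≈ -0.0067114)
M(K, g) = -153*K + 3*g**2 (M(K, g) = 3*(-51*K + g*g) = 3*(-51*K + g**2) = 3*(g**2 - 51*K) = -153*K + 3*g**2)
-M(m, F(7)) = -(-153*(-1/149) + 3*(1/18)**2) = -(153/149 + 3*(1/324)) = -(153/149 + 1/108) = -1*16673/16092 = -16673/16092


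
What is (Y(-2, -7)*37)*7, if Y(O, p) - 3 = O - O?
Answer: 777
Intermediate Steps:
Y(O, p) = 3 (Y(O, p) = 3 + (O - O) = 3 + 0 = 3)
(Y(-2, -7)*37)*7 = (3*37)*7 = 111*7 = 777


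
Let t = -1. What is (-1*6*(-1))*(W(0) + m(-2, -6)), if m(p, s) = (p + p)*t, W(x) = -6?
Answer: -12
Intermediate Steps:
m(p, s) = -2*p (m(p, s) = (p + p)*(-1) = (2*p)*(-1) = -2*p)
(-1*6*(-1))*(W(0) + m(-2, -6)) = (-1*6*(-1))*(-6 - 2*(-2)) = (-6*(-1))*(-6 + 4) = 6*(-2) = -12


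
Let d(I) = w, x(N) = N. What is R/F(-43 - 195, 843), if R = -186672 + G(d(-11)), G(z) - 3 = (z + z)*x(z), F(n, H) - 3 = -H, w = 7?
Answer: 26653/120 ≈ 222.11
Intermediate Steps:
d(I) = 7
F(n, H) = 3 - H
G(z) = 3 + 2*z² (G(z) = 3 + (z + z)*z = 3 + (2*z)*z = 3 + 2*z²)
R = -186571 (R = -186672 + (3 + 2*7²) = -186672 + (3 + 2*49) = -186672 + (3 + 98) = -186672 + 101 = -186571)
R/F(-43 - 195, 843) = -186571/(3 - 1*843) = -186571/(3 - 843) = -186571/(-840) = -186571*(-1/840) = 26653/120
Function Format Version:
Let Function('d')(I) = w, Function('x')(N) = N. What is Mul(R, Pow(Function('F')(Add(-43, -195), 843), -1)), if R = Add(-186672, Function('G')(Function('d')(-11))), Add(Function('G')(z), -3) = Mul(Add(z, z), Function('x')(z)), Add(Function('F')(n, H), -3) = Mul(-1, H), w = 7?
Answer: Rational(26653, 120) ≈ 222.11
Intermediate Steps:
Function('d')(I) = 7
Function('F')(n, H) = Add(3, Mul(-1, H))
Function('G')(z) = Add(3, Mul(2, Pow(z, 2))) (Function('G')(z) = Add(3, Mul(Add(z, z), z)) = Add(3, Mul(Mul(2, z), z)) = Add(3, Mul(2, Pow(z, 2))))
R = -186571 (R = Add(-186672, Add(3, Mul(2, Pow(7, 2)))) = Add(-186672, Add(3, Mul(2, 49))) = Add(-186672, Add(3, 98)) = Add(-186672, 101) = -186571)
Mul(R, Pow(Function('F')(Add(-43, -195), 843), -1)) = Mul(-186571, Pow(Add(3, Mul(-1, 843)), -1)) = Mul(-186571, Pow(Add(3, -843), -1)) = Mul(-186571, Pow(-840, -1)) = Mul(-186571, Rational(-1, 840)) = Rational(26653, 120)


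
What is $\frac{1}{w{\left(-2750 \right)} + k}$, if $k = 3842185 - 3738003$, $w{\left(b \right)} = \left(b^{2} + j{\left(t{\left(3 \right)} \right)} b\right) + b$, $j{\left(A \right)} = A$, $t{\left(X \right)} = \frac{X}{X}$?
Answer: $\frac{1}{7661182} \approx 1.3053 \cdot 10^{-7}$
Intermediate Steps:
$t{\left(X \right)} = 1$
$w{\left(b \right)} = b^{2} + 2 b$ ($w{\left(b \right)} = \left(b^{2} + 1 b\right) + b = \left(b^{2} + b\right) + b = \left(b + b^{2}\right) + b = b^{2} + 2 b$)
$k = 104182$ ($k = 3842185 - 3738003 = 104182$)
$\frac{1}{w{\left(-2750 \right)} + k} = \frac{1}{- 2750 \left(2 - 2750\right) + 104182} = \frac{1}{\left(-2750\right) \left(-2748\right) + 104182} = \frac{1}{7557000 + 104182} = \frac{1}{7661182}$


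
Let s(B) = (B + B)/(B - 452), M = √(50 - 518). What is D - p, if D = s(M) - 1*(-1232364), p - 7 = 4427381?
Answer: -163562863398/51193 - 1356*I*√13/51193 ≈ -3.195e+6 - 0.095504*I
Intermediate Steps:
M = 6*I*√13 (M = √(-468) = 6*I*√13 ≈ 21.633*I)
p = 4427388 (p = 7 + 4427381 = 4427388)
s(B) = 2*B/(-452 + B) (s(B) = (2*B)/(-452 + B) = 2*B/(-452 + B))
D = 1232364 + 12*I*√13/(-452 + 6*I*√13) (D = 2*(6*I*√13)/(-452 + 6*I*√13) - 1*(-1232364) = 12*I*√13/(-452 + 6*I*√13) + 1232364 = 1232364 + 12*I*√13/(-452 + 6*I*√13) ≈ 1.2324e+6 - 0.095504*I)
D - p = (63088410486/51193 - 1356*I*√13/51193) - 1*4427388 = (63088410486/51193 - 1356*I*√13/51193) - 4427388 = -163562863398/51193 - 1356*I*√13/51193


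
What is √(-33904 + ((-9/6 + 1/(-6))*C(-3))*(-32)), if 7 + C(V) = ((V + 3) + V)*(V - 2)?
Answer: 4*I*√18831/3 ≈ 182.97*I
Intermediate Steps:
C(V) = -7 + (-2 + V)*(3 + 2*V) (C(V) = -7 + ((V + 3) + V)*(V - 2) = -7 + ((3 + V) + V)*(-2 + V) = -7 + (3 + 2*V)*(-2 + V) = -7 + (-2 + V)*(3 + 2*V))
√(-33904 + ((-9/6 + 1/(-6))*C(-3))*(-32)) = √(-33904 + ((-9/6 + 1/(-6))*(-13 - 1*(-3) + 2*(-3)²))*(-32)) = √(-33904 + ((-9*⅙ + 1*(-⅙))*(-13 + 3 + 2*9))*(-32)) = √(-33904 + ((-3/2 - ⅙)*(-13 + 3 + 18))*(-32)) = √(-33904 - 5/3*8*(-32)) = √(-33904 - 40/3*(-32)) = √(-33904 + 1280/3) = √(-100432/3) = 4*I*√18831/3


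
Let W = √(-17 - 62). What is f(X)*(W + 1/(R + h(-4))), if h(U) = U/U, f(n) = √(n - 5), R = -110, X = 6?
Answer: -1/109 + I*√79 ≈ -0.0091743 + 8.8882*I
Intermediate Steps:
W = I*√79 (W = √(-79) = I*√79 ≈ 8.8882*I)
f(n) = √(-5 + n)
h(U) = 1
f(X)*(W + 1/(R + h(-4))) = √(-5 + 6)*(I*√79 + 1/(-110 + 1)) = √1*(I*√79 + 1/(-109)) = 1*(I*√79 - 1/109) = 1*(-1/109 + I*√79) = -1/109 + I*√79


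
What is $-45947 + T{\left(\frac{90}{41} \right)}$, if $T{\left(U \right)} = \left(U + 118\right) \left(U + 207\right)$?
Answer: $- \frac{34969451}{1681} \approx -20803.0$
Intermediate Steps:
$T{\left(U \right)} = \left(118 + U\right) \left(207 + U\right)$
$-45947 + T{\left(\frac{90}{41} \right)} = -45947 + \left(24426 + \left(\frac{90}{41}\right)^{2} + 325 \cdot \frac{90}{41}\right) = -45947 + \left(24426 + \frac{8100}{1681} + \frac{29250}{41}\right) = -45947 + \frac{42267456}{1681} = - \frac{34969451}{1681}$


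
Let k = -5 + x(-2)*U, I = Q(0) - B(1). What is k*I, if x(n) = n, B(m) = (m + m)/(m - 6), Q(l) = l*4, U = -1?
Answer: -6/5 ≈ -1.2000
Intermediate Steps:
Q(l) = 4*l
B(m) = 2*m/(-6 + m) (B(m) = (2*m)/(-6 + m) = 2*m/(-6 + m))
I = ⅖ (I = 4*0 - 2/(-6 + 1) = 0 - 2/(-5) = 0 - 2*(-1)/5 = 0 - 1*(-⅖) = 0 + ⅖ = ⅖ ≈ 0.40000)
k = -3 (k = -5 - 2*(-1) = -5 + 2 = -3)
k*I = -3*⅖ = -6/5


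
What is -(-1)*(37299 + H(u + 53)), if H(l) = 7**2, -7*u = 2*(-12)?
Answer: 37348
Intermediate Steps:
u = 24/7 (u = -2*(-12)/7 = -1/7*(-24) = 24/7 ≈ 3.4286)
H(l) = 49
-(-1)*(37299 + H(u + 53)) = -(-1)*(37299 + 49) = -(-1)*37348 = -1*(-37348) = 37348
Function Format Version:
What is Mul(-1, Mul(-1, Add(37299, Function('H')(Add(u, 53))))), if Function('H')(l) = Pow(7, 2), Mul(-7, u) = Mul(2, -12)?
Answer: 37348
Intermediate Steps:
u = Rational(24, 7) (u = Mul(Rational(-1, 7), Mul(2, -12)) = Mul(Rational(-1, 7), -24) = Rational(24, 7) ≈ 3.4286)
Function('H')(l) = 49
Mul(-1, Mul(-1, Add(37299, Function('H')(Add(u, 53))))) = Mul(-1, Mul(-1, Add(37299, 49))) = Mul(-1, Mul(-1, 37348)) = Mul(-1, -37348) = 37348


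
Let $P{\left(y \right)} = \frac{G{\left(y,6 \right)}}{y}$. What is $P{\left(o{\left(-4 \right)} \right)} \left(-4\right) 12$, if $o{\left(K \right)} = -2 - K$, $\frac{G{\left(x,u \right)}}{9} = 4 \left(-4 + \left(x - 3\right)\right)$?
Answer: $4320$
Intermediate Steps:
$G{\left(x,u \right)} = -252 + 36 x$ ($G{\left(x,u \right)} = 9 \cdot 4 \left(-4 + \left(x - 3\right)\right) = 9 \cdot 4 \left(-4 + \left(-3 + x\right)\right) = 9 \cdot 4 \left(-7 + x\right) = 9 \left(-28 + 4 x\right) = -252 + 36 x$)
$P{\left(y \right)} = \frac{-252 + 36 y}{y}$
$P{\left(o{\left(-4 \right)} \right)} \left(-4\right) 12 = \left(36 - \frac{252}{-2 - -4}\right) \left(-4\right) 12 = \left(36 - \frac{252}{-2 + 4}\right) \left(-4\right) 12 = \left(36 - \frac{252}{2}\right) \left(-4\right) 12 = \left(36 - 126\right) \left(-4\right) 12 = \left(-90\right) \left(-4\right) 12 = 360 \cdot 12 = 4320$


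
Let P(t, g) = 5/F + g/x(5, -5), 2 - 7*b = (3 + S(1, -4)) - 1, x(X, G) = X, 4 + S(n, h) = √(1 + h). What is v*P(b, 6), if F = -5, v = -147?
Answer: -147/5 ≈ -29.400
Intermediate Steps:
S(n, h) = -4 + √(1 + h)
b = 4/7 - I*√3/7 (b = 2/7 - ((3 + (-4 + √(1 - 4))) - 1)/7 = 2/7 - ((3 + (-4 + √(-3))) - 1)/7 = 2/7 - ((3 + (-4 + I*√3)) - 1)/7 = 2/7 - ((-1 + I*√3) - 1)/7 = 2/7 - (-2 + I*√3)/7 = 2/7 + (2/7 - I*√3/7) = 4/7 - I*√3/7 ≈ 0.57143 - 0.24744*I)
P(t, g) = -1 + g/5 (P(t, g) = 5/(-5) + g/5 = 5*(-⅕) + g*(⅕) = -1 + g/5)
v*P(b, 6) = -147*(-1 + (⅕)*6) = -147*(-1 + 6/5) = -147*⅕ = -147/5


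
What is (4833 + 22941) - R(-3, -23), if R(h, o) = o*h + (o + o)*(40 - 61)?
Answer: 26739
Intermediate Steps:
R(h, o) = -42*o + h*o (R(h, o) = h*o + (2*o)*(-21) = h*o - 42*o = -42*o + h*o)
(4833 + 22941) - R(-3, -23) = (4833 + 22941) - (-23)*(-42 - 3) = 27774 - (-23)*(-45) = 27774 - 1*1035 = 27774 - 1035 = 26739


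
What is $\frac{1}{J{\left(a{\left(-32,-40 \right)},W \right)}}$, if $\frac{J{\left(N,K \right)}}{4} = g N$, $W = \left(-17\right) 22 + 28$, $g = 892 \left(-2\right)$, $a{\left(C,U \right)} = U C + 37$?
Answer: $- \frac{1}{9398112} \approx -1.064 \cdot 10^{-7}$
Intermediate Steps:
$a{\left(C,U \right)} = 37 + C U$ ($a{\left(C,U \right)} = C U + 37 = 37 + C U$)
$g = -1784$
$W = -346$ ($W = -374 + 28 = -346$)
$J{\left(N,K \right)} = - 7136 N$ ($J{\left(N,K \right)} = 4 \left(- 1784 N\right) = - 7136 N$)
$\frac{1}{J{\left(a{\left(-32,-40 \right)},W \right)}} = \frac{1}{\left(-7136\right) \left(37 - -1280\right)} = \frac{1}{\left(-7136\right) \left(37 + 1280\right)} = \frac{1}{\left(-7136\right) 1317} = \frac{1}{-9398112} = - \frac{1}{9398112}$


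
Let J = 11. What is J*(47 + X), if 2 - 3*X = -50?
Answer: 2123/3 ≈ 707.67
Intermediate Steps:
X = 52/3 (X = 2/3 - 1/3*(-50) = 2/3 + 50/3 = 52/3 ≈ 17.333)
J*(47 + X) = 11*(47 + 52/3) = 11*(193/3) = 2123/3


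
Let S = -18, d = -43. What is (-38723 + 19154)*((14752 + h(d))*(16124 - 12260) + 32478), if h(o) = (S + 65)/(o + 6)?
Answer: -41292234069966/37 ≈ -1.1160e+12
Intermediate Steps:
h(o) = 47/(6 + o) (h(o) = (-18 + 65)/(o + 6) = 47/(6 + o))
(-38723 + 19154)*((14752 + h(d))*(16124 - 12260) + 32478) = (-38723 + 19154)*((14752 + 47/(6 - 43))*(16124 - 12260) + 32478) = -19569*((14752 + 47/(-37))*3864 + 32478) = -19569*((14752 + 47*(-1/37))*3864 + 32478) = -19569*((14752 - 47/37)*3864 + 32478) = -19569*((545777/37)*3864 + 32478) = -19569*(2108882328/37 + 32478) = -19569*2110084014/37 = -41292234069966/37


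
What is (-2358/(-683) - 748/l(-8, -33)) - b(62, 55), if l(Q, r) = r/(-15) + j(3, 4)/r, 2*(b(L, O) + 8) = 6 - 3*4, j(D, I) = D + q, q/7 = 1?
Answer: -81206237/213779 ≈ -379.86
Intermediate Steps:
q = 7 (q = 7*1 = 7)
j(D, I) = 7 + D (j(D, I) = D + 7 = 7 + D)
b(L, O) = -11 (b(L, O) = -8 + (6 - 3*4)/2 = -8 + (6 - 12)/2 = -8 + (½)*(-6) = -8 - 3 = -11)
l(Q, r) = 10/r - r/15 (l(Q, r) = r/(-15) + (7 + 3)/r = r*(-1/15) + 10/r = -r/15 + 10/r = 10/r - r/15)
(-2358/(-683) - 748/l(-8, -33)) - b(62, 55) = (-2358/(-683) - 748/(10/(-33) - 1/15*(-33))) - 1*(-11) = (-2358*(-1/683) - 748/(10*(-1/33) + 11/5)) + 11 = (2358/683 - 748/(-10/33 + 11/5)) + 11 = (2358/683 - 748/313/165) + 11 = (2358/683 - 748*165/313) + 11 = (2358/683 - 123420/313) + 11 = -83557806/213779 + 11 = -81206237/213779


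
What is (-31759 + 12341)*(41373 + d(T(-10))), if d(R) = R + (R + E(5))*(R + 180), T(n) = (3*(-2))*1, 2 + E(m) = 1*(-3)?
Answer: -766098354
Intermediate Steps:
E(m) = -5 (E(m) = -2 + 1*(-3) = -2 - 3 = -5)
T(n) = -6 (T(n) = -6*1 = -6)
d(R) = R + (-5 + R)*(180 + R) (d(R) = R + (R - 5)*(R + 180) = R + (-5 + R)*(180 + R))
(-31759 + 12341)*(41373 + d(T(-10))) = (-31759 + 12341)*(41373 + (-900 + (-6)² + 176*(-6))) = -19418*(41373 + (-900 + 36 - 1056)) = -19418*(41373 - 1920) = -19418*39453 = -766098354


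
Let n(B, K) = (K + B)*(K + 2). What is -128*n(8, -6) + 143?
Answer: 1167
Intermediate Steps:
n(B, K) = (2 + K)*(B + K) (n(B, K) = (B + K)*(2 + K) = (2 + K)*(B + K))
-128*n(8, -6) + 143 = -128*((-6)**2 + 2*8 + 2*(-6) + 8*(-6)) + 143 = -128*(36 + 16 - 12 - 48) + 143 = -128*(-8) + 143 = 1024 + 143 = 1167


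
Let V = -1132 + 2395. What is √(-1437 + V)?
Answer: I*√174 ≈ 13.191*I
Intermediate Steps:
V = 1263
√(-1437 + V) = √(-1437 + 1263) = √(-174) = I*√174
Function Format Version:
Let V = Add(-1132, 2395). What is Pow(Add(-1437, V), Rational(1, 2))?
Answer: Mul(I, Pow(174, Rational(1, 2))) ≈ Mul(13.191, I)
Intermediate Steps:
V = 1263
Pow(Add(-1437, V), Rational(1, 2)) = Pow(Add(-1437, 1263), Rational(1, 2)) = Pow(-174, Rational(1, 2)) = Mul(I, Pow(174, Rational(1, 2)))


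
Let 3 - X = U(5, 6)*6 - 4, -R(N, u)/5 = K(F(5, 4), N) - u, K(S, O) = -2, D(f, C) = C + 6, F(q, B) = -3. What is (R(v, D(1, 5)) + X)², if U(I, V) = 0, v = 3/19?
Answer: 5184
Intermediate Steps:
D(f, C) = 6 + C
v = 3/19 (v = 3*(1/19) = 3/19 ≈ 0.15789)
R(N, u) = 10 + 5*u (R(N, u) = -5*(-2 - u) = 10 + 5*u)
X = 7 (X = 3 - (0*6 - 4) = 3 - (0 - 4) = 3 - 1*(-4) = 3 + 4 = 7)
(R(v, D(1, 5)) + X)² = ((10 + 5*(6 + 5)) + 7)² = ((10 + 5*11) + 7)² = ((10 + 55) + 7)² = (65 + 7)² = 72² = 5184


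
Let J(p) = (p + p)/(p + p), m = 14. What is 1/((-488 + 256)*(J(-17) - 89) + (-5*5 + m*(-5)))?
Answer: 1/20321 ≈ 4.9210e-5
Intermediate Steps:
J(p) = 1 (J(p) = (2*p)/((2*p)) = (2*p)*(1/(2*p)) = 1)
1/((-488 + 256)*(J(-17) - 89) + (-5*5 + m*(-5))) = 1/((-488 + 256)*(1 - 89) + (-5*5 + 14*(-5))) = 1/(-232*(-88) + (-25 - 70)) = 1/(20416 - 95) = 1/20321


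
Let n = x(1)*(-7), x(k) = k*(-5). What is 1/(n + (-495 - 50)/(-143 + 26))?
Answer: 117/4640 ≈ 0.025216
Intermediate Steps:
x(k) = -5*k
n = 35 (n = -5*1*(-7) = -5*(-7) = 35)
1/(n + (-495 - 50)/(-143 + 26)) = 1/(35 + (-495 - 50)/(-143 + 26)) = 1/(35 - 545/(-117)) = 1/(35 - 545*(-1/117)) = 1/(35 + 545/117) = 1/(4640/117) = 117/4640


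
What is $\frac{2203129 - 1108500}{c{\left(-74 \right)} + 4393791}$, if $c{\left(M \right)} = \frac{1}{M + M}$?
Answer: $\frac{162005092}{650281067} \approx 0.24913$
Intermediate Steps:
$c{\left(M \right)} = \frac{1}{2 M}$
$\frac{2203129 - 1108500}{c{\left(-74 \right)} + 4393791} = \frac{2203129 - 1108500}{\frac{1}{2 \left(-74\right)} + 4393791} = \frac{1094629}{\frac{1}{2} \left(- \frac{1}{74}\right) + 4393791} = \frac{1094629}{- \frac{1}{148} + 4393791} = \frac{1094629}{\frac{650281067}{148}} = 1094629 \cdot \frac{148}{650281067} = \frac{162005092}{650281067}$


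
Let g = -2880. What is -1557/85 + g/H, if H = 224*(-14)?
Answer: -72468/4165 ≈ -17.399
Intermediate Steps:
H = -3136
-1557/85 + g/H = -1557/85 - 2880/(-3136) = -1557*1/85 - 2880*(-1/3136) = -1557/85 + 45/49 = -72468/4165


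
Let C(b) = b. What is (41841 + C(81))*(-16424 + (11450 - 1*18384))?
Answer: -979214076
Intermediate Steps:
(41841 + C(81))*(-16424 + (11450 - 1*18384)) = (41841 + 81)*(-16424 + (11450 - 1*18384)) = 41922*(-16424 + (11450 - 18384)) = 41922*(-16424 - 6934) = 41922*(-23358) = -979214076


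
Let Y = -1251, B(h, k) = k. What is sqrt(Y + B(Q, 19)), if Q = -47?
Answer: 4*I*sqrt(77) ≈ 35.1*I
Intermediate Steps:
sqrt(Y + B(Q, 19)) = sqrt(-1251 + 19) = sqrt(-1232) = 4*I*sqrt(77)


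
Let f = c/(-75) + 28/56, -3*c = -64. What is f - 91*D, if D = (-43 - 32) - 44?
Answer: 4873147/450 ≈ 10829.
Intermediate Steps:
c = 64/3 (c = -⅓*(-64) = 64/3 ≈ 21.333)
D = -119 (D = -75 - 44 = -119)
f = 97/450 (f = (64/3)/(-75) + 28/56 = (64/3)*(-1/75) + 28*(1/56) = -64/225 + ½ = 97/450 ≈ 0.21556)
f - 91*D = 97/450 - 91*(-119) = 97/450 + 10829 = 4873147/450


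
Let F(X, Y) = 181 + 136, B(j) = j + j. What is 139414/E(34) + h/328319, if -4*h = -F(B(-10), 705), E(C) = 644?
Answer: 45772316103/211437436 ≈ 216.48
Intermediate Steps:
B(j) = 2*j
F(X, Y) = 317
h = 317/4 (h = -(-1)*317/4 = -¼*(-317) = 317/4 ≈ 79.250)
139414/E(34) + h/328319 = 139414/644 + (317/4)/328319 = 139414*(1/644) + (317/4)*(1/328319) = 69707/322 + 317/1313276 = 45772316103/211437436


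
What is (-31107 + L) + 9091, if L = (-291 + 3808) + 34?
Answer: -18465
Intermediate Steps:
L = 3551 (L = 3517 + 34 = 3551)
(-31107 + L) + 9091 = (-31107 + 3551) + 9091 = -27556 + 9091 = -18465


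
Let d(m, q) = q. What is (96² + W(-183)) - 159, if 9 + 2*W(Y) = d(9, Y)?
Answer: 8961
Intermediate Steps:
W(Y) = -9/2 + Y/2
(96² + W(-183)) - 159 = (96² + (-9/2 + (½)*(-183))) - 159 = (9216 + (-9/2 - 183/2)) - 159 = (9216 - 96) - 159 = 9120 - 159 = 8961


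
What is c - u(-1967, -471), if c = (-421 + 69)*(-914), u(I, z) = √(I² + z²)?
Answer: 321728 - √4090930 ≈ 3.1971e+5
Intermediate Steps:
c = 321728 (c = -352*(-914) = 321728)
c - u(-1967, -471) = 321728 - √((-1967)² + (-471)²) = 321728 - √(3869089 + 221841) = 321728 - √4090930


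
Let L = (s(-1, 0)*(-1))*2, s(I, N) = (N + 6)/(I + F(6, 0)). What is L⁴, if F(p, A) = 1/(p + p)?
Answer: 429981696/14641 ≈ 29368.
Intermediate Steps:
F(p, A) = 1/(2*p)
s(I, N) = (6 + N)/(1/12 + I) (s(I, N) = (N + 6)/(I + (½)/6) = (6 + N)/(I + (½)*(⅙)) = (6 + N)/(I + 1/12) = (6 + N)/(1/12 + I))
L = 144/11 (L = ((12*(6 + 0)/(1 + 12*(-1)))*(-1))*2 = ((12*6/(1 - 12))*(-1))*2 = ((12*6/(-11))*(-1))*2 = ((12*(-1/11)*6)*(-1))*2 = -72/11*(-1)*2 = (72/11)*2 = 144/11 ≈ 13.091)
L⁴ = (144/11)⁴ = 429981696/14641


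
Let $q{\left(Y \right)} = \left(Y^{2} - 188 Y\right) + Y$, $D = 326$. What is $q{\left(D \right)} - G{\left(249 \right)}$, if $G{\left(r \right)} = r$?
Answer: $45065$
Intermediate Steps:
$q{\left(Y \right)} = Y^{2} - 187 Y$
$q{\left(D \right)} - G{\left(249 \right)} = 326 \left(-187 + 326\right) - 249 = 326 \cdot 139 - 249 = 45314 - 249 = 45065$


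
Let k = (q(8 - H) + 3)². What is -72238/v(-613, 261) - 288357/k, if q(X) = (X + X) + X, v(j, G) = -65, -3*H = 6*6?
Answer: 89323139/85995 ≈ 1038.7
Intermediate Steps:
H = -12 (H = -2*6 = -⅓*36 = -12)
q(X) = 3*X (q(X) = 2*X + X = 3*X)
k = 3969 (k = (3*(8 - 1*(-12)) + 3)² = (3*(8 + 12) + 3)² = (3*20 + 3)² = (60 + 3)² = 63² = 3969)
-72238/v(-613, 261) - 288357/k = -72238/(-65) - 288357/3969 = -72238*(-1/65) - 288357*1/3969 = 72238/65 - 96119/1323 = 89323139/85995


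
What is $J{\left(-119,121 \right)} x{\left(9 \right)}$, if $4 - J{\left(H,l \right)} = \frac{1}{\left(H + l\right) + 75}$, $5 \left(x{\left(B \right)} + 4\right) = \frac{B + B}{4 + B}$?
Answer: $- \frac{6754}{455} \approx -14.844$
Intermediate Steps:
$x{\left(B \right)} = -4 + \frac{2 B}{5 \left(4 + B\right)}$ ($x{\left(B \right)} = -4 + \frac{\left(B + B\right) \frac{1}{4 + B}}{5} = -4 + \frac{2 B \frac{1}{4 + B}}{5} = -4 + \frac{2 B}{5 \left(4 + B\right)}$)
$J{\left(H,l \right)} = 4 - \frac{1}{75 + H + l}$ ($J{\left(H,l \right)} = 4 - \frac{1}{\left(H + l\right) + 75} = 4 - \frac{1}{75 + H + l}$)
$J{\left(-119,121 \right)} x{\left(9 \right)} = \frac{299 + 4 \left(-119\right) + 4 \cdot 121}{75 - 119 + 121} \frac{2 \left(-40 - 81\right)}{5 \left(4 + 9\right)} = \frac{299 - 476 + 484}{77} \frac{2 \left(-40 - 81\right)}{5 \cdot 13} = \frac{1}{77} \cdot 307 \cdot \frac{2}{5} \cdot \frac{1}{13} \left(-121\right) = \frac{307}{77} \left(- \frac{242}{65}\right) = - \frac{6754}{455}$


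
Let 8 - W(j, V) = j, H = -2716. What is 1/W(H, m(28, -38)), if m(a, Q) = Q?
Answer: 1/2724 ≈ 0.00036711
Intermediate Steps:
W(j, V) = 8 - j
1/W(H, m(28, -38)) = 1/(8 - 1*(-2716)) = 1/(8 + 2716) = 1/2724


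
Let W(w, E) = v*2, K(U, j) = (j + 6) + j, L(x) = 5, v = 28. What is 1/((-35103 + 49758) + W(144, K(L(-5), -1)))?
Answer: 1/14711 ≈ 6.7976e-5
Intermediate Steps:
K(U, j) = 6 + 2*j (K(U, j) = (6 + j) + j = 6 + 2*j)
W(w, E) = 56 (W(w, E) = 28*2 = 56)
1/((-35103 + 49758) + W(144, K(L(-5), -1))) = 1/((-35103 + 49758) + 56) = 1/(14655 + 56) = 1/14711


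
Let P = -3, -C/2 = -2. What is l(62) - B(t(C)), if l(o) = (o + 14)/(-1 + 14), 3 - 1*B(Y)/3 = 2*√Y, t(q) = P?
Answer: -41/13 + 6*I*√3 ≈ -3.1538 + 10.392*I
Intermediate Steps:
C = 4 (C = -2*(-2) = 4)
t(q) = -3
B(Y) = 9 - 6*√Y
l(o) = 14/13 + o/13 (l(o) = (14 + o)/13 = (14 + o)*(1/13) = 14/13 + o/13)
l(62) - B(t(C)) = (14/13 + (1/13)*62) - (9 - 6*I*√3) = (14/13 + 62/13) - (9 - 6*I*√3) = 76/13 - (9 - 6*I*√3) = 76/13 + (-9 + 6*I*√3) = -41/13 + 6*I*√3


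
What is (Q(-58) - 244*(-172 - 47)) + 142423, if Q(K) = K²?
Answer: 199223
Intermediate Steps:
(Q(-58) - 244*(-172 - 47)) + 142423 = ((-58)² - 244*(-172 - 47)) + 142423 = (3364 - 244*(-219)) + 142423 = (3364 + 53436) + 142423 = 56800 + 142423 = 199223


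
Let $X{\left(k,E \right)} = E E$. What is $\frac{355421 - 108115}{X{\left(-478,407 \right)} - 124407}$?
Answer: $\frac{123653}{20621} \approx 5.9965$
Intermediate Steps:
$X{\left(k,E \right)} = E^{2}$
$\frac{355421 - 108115}{X{\left(-478,407 \right)} - 124407} = \frac{355421 - 108115}{407^{2} - 124407} = \frac{247306}{165649 - 124407} = \frac{247306}{41242} = 247306 \cdot \frac{1}{41242} = \frac{123653}{20621}$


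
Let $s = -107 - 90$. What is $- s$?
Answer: $197$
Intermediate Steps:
$s = -197$ ($s = -107 - 90 = -197$)
$- s = \left(-1\right) \left(-197\right) = 197$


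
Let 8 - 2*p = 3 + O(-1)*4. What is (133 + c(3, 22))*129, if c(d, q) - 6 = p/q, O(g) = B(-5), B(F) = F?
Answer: 792189/44 ≈ 18004.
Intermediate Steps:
O(g) = -5
p = 25/2 (p = 4 - (3 - 5*4)/2 = 4 - (3 - 20)/2 = 4 - 1/2*(-17) = 4 + 17/2 = 25/2 ≈ 12.500)
c(d, q) = 6 + 25/(2*q)
(133 + c(3, 22))*129 = (133 + (6 + (25/2)/22))*129 = (133 + (6 + (25/2)*(1/22)))*129 = (133 + (6 + 25/44))*129 = (133 + 289/44)*129 = (6141/44)*129 = 792189/44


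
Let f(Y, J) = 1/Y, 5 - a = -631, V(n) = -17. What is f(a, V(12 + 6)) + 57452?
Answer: 36539473/636 ≈ 57452.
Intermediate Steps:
a = 636 (a = 5 - 1*(-631) = 5 + 631 = 636)
f(a, V(12 + 6)) + 57452 = 1/636 + 57452 = 36539473/636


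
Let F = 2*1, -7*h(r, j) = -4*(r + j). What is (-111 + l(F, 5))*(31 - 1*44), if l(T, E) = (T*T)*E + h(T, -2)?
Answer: 1183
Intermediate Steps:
h(r, j) = 4*j/7 + 4*r/7 (h(r, j) = -(-4)*(r + j)/7 = -(-4)*(j + r)/7 = -(-4*j - 4*r)/7 = 4*j/7 + 4*r/7)
F = 2
l(T, E) = -8/7 + 4*T/7 + E*T**2 (l(T, E) = (T*T)*E + ((4/7)*(-2) + 4*T/7) = T**2*E + (-8/7 + 4*T/7) = E*T**2 + (-8/7 + 4*T/7) = -8/7 + 4*T/7 + E*T**2)
(-111 + l(F, 5))*(31 - 1*44) = (-111 + (-8/7 + (4/7)*2 + 5*2**2))*(31 - 1*44) = (-111 + (-8/7 + 8/7 + 5*4))*(31 - 44) = (-111 + (-8/7 + 8/7 + 20))*(-13) = (-111 + 20)*(-13) = -91*(-13) = 1183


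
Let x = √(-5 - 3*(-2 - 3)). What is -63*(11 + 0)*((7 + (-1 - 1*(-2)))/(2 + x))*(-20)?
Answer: -36960 + 18480*√10 ≈ 21479.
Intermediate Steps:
x = √10 (x = √(-5 - 3*(-5)) = √(-5 + 15) = √10 ≈ 3.1623)
-63*(11 + 0)*((7 + (-1 - 1*(-2)))/(2 + x))*(-20) = -63*(11 + 0)*((7 + (-1 - 1*(-2)))/(2 + √10))*(-20) = -63*11*((7 + (-1 + 2))/(2 + √10))*(-20) = -63*11*((7 + 1)/(2 + √10))*(-20) = -63*11*(8/(2 + √10))*(-20) = -63*88/(2 + √10)*(-20) = -(-110880)/(2 + √10) = 110880/(2 + √10)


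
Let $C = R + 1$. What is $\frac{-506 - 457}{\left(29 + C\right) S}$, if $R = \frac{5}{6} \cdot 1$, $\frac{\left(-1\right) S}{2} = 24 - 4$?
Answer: $\frac{2889}{3700} \approx 0.78081$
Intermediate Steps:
$S = -40$ ($S = - 2 \left(24 - 4\right) = \left(-2\right) 20 = -40$)
$R = \frac{5}{6}$ ($R = 5 \cdot \frac{1}{6} \cdot 1 = \frac{5}{6} \cdot 1 = \frac{5}{6} \approx 0.83333$)
$C = \frac{11}{6}$ ($C = \frac{5}{6} + 1 = \frac{11}{6} \approx 1.8333$)
$\frac{-506 - 457}{\left(29 + C\right) S} = \frac{-506 - 457}{\left(29 + \frac{11}{6}\right) \left(-40\right)} = - \frac{963}{\frac{185}{6} \left(-40\right)} = - \frac{963}{- \frac{3700}{3}} = \left(-963\right) \left(- \frac{3}{3700}\right) = \frac{2889}{3700}$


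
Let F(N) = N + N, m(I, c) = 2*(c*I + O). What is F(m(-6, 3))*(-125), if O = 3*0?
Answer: 9000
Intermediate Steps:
O = 0
m(I, c) = 2*I*c (m(I, c) = 2*(c*I + 0) = 2*(I*c + 0) = 2*(I*c) = 2*I*c)
F(N) = 2*N
F(m(-6, 3))*(-125) = (2*(2*(-6)*3))*(-125) = (2*(-36))*(-125) = -72*(-125) = 9000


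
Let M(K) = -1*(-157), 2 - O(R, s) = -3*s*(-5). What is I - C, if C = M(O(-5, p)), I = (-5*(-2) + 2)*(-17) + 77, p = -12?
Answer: -284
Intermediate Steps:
O(R, s) = 2 - 15*s (O(R, s) = 2 - (-3*s)*(-5) = 2 - 15*s)
M(K) = 157
I = -127 (I = (10 + 2)*(-17) + 77 = 12*(-17) + 77 = -204 + 77 = -127)
C = 157
I - C = -127 - 1*157 = -127 - 157 = -284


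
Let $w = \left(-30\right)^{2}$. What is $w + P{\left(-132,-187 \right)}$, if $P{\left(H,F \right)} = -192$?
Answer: $708$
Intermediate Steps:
$w = 900$
$w + P{\left(-132,-187 \right)} = 900 - 192 = 708$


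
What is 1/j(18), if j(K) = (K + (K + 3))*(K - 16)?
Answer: 1/78 ≈ 0.012821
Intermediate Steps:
j(K) = (-16 + K)*(3 + 2*K) (j(K) = (K + (3 + K))*(-16 + K) = (3 + 2*K)*(-16 + K) = (-16 + K)*(3 + 2*K))
1/j(18) = 1/(-48 - 29*18 + 2*18**2) = 1/(-48 - 522 + 2*324) = 1/(-48 - 522 + 648) = 1/78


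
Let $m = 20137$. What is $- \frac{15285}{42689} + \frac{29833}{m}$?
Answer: $\frac{965746892}{859628393} \approx 1.1234$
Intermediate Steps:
$- \frac{15285}{42689} + \frac{29833}{m} = - \frac{15285}{42689} + \frac{29833}{20137} = \frac{965746892}{859628393}$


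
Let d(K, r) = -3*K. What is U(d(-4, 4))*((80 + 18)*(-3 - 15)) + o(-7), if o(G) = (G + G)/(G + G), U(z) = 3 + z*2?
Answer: -47627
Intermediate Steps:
U(z) = 3 + 2*z
o(G) = 1 (o(G) = (2*G)/((2*G)) = (2*G)*(1/(2*G)) = 1)
U(d(-4, 4))*((80 + 18)*(-3 - 15)) + o(-7) = (3 + 2*(-3*(-4)))*((80 + 18)*(-3 - 15)) + 1 = (3 + 2*12)*(98*(-18)) + 1 = (3 + 24)*(-1764) + 1 = 27*(-1764) + 1 = -47628 + 1 = -47627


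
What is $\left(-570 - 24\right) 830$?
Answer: $-493020$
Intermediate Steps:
$\left(-570 - 24\right) 830 = \left(-594\right) 830 = -493020$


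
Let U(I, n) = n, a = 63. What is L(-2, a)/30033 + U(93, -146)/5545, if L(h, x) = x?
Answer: -448387/18503665 ≈ -0.024232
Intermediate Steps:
L(-2, a)/30033 + U(93, -146)/5545 = 63/30033 - 146/5545 = 63*(1/30033) - 146*1/5545 = 7/3337 - 146/5545 = -448387/18503665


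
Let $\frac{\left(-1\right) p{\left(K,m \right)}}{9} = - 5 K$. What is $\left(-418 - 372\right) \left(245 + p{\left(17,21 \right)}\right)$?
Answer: $-797900$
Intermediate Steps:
$p{\left(K,m \right)} = 45 K$ ($p{\left(K,m \right)} = - 9 \left(- 5 K\right) = 45 K$)
$\left(-418 - 372\right) \left(245 + p{\left(17,21 \right)}\right) = \left(-418 - 372\right) \left(245 + 45 \cdot 17\right) = - 790 \left(245 + 765\right) = \left(-790\right) 1010 = -797900$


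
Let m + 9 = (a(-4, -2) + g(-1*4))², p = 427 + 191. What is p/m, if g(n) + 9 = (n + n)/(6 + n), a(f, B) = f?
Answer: 309/140 ≈ 2.2071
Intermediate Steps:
p = 618
g(n) = -9 + 2*n/(6 + n) (g(n) = -9 + (n + n)/(6 + n) = -9 + (2*n)/(6 + n) = -9 + 2*n/(6 + n))
m = 280 (m = -9 + (-4 + (-54 - (-7)*4)/(6 - 1*4))² = -9 + (-4 + (-54 - 7*(-4))/(6 - 4))² = -9 + (-4 + (-54 + 28)/2)² = -9 + (-4 + (½)*(-26))² = -9 + (-4 - 13)² = -9 + (-17)² = -9 + 289 = 280)
p/m = 618/280 = 618*(1/280) = 309/140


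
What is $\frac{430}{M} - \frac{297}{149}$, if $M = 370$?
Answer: $- \frac{4582}{5513} \approx -0.83113$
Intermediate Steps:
$\frac{430}{M} - \frac{297}{149} = \frac{430}{370} - \frac{297}{149} = 430 \cdot \frac{1}{370} - \frac{297}{149} = \frac{43}{37} - \frac{297}{149} = - \frac{4582}{5513}$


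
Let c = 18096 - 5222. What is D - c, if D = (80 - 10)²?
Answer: -7974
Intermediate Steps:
D = 4900 (D = 70² = 4900)
c = 12874
D - c = 4900 - 1*12874 = 4900 - 12874 = -7974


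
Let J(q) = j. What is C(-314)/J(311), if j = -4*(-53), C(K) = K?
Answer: -157/106 ≈ -1.4811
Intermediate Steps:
j = 212
J(q) = 212
C(-314)/J(311) = -314/212 = -314*1/212 = -157/106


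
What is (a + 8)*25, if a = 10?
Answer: 450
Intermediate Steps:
(a + 8)*25 = (10 + 8)*25 = 18*25 = 450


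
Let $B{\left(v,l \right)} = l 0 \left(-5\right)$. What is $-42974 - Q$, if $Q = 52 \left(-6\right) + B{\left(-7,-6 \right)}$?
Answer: $-42662$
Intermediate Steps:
$B{\left(v,l \right)} = 0$ ($B{\left(v,l \right)} = 0 \left(-5\right) = 0$)
$Q = -312$ ($Q = 52 \left(-6\right) + 0 = -312 + 0 = -312$)
$-42974 - Q = -42974 - -312 = -42974 + 312 = -42662$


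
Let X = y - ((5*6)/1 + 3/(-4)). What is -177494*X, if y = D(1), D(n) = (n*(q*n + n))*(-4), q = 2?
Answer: 14643255/2 ≈ 7.3216e+6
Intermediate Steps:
D(n) = -12*n**2 (D(n) = (n*(2*n + n))*(-4) = (n*(3*n))*(-4) = (3*n**2)*(-4) = -12*n**2)
y = -12 (y = -12*1**2 = -12*1 = -12)
X = -165/4 (X = -12 - ((5*6)/1 + 3/(-4)) = -12 - (30*1 + 3*(-1/4)) = -12 - (30 - 3/4) = -12 - 1*117/4 = -12 - 117/4 = -165/4 ≈ -41.250)
-177494*X = -177494*(-165/4) = 14643255/2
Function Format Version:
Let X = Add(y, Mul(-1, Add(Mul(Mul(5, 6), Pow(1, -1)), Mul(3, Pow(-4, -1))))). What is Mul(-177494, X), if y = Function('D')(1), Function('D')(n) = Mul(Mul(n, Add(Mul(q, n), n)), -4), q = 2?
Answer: Rational(14643255, 2) ≈ 7.3216e+6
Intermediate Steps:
Function('D')(n) = Mul(-12, Pow(n, 2)) (Function('D')(n) = Mul(Mul(n, Add(Mul(2, n), n)), -4) = Mul(Mul(n, Mul(3, n)), -4) = Mul(Mul(3, Pow(n, 2)), -4) = Mul(-12, Pow(n, 2)))
y = -12 (y = Mul(-12, Pow(1, 2)) = Mul(-12, 1) = -12)
X = Rational(-165, 4) (X = Add(-12, Mul(-1, Add(Mul(Mul(5, 6), Pow(1, -1)), Mul(3, Pow(-4, -1))))) = Add(-12, Mul(-1, Add(Mul(30, 1), Mul(3, Rational(-1, 4))))) = Add(-12, Mul(-1, Add(30, Rational(-3, 4)))) = Add(-12, Mul(-1, Rational(117, 4))) = Add(-12, Rational(-117, 4)) = Rational(-165, 4) ≈ -41.250)
Mul(-177494, X) = Mul(-177494, Rational(-165, 4)) = Rational(14643255, 2)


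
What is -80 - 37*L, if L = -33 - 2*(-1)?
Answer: 1067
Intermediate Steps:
L = -31 (L = -33 + 2 = -31)
-80 - 37*L = -80 - 37*(-31) = -80 + 1147 = 1067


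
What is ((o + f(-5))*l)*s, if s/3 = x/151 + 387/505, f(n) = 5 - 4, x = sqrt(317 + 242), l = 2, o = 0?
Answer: 2322/505 + 6*sqrt(559)/151 ≈ 5.5375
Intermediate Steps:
x = sqrt(559) ≈ 23.643
f(n) = 1
s = 1161/505 + 3*sqrt(559)/151 (s = 3*(sqrt(559)/151 + 387/505) = 3*(387/505 + sqrt(559)/151) = 1161/505 + 3*sqrt(559)/151 ≈ 2.7687)
((o + f(-5))*l)*s = ((0 + 1)*2)*(1161/505 + 3*sqrt(559)/151) = (1*2)*(1161/505 + 3*sqrt(559)/151) = 2*(1161/505 + 3*sqrt(559)/151) = 2322/505 + 6*sqrt(559)/151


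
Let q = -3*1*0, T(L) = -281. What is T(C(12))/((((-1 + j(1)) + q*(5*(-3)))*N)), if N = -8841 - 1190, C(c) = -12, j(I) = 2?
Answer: 281/10031 ≈ 0.028013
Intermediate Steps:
q = 0 (q = -3*0 = 0)
N = -10031
T(C(12))/((((-1 + j(1)) + q*(5*(-3)))*N)) = -281*(-1/(10031*((-1 + 2) + 0*(5*(-3))))) = -281*(-1/(10031*(1 + 0*(-15)))) = -281*(-1/(10031*(1 + 0))) = -281/(1*(-10031)) = -281/(-10031) = -281*(-1/10031) = 281/10031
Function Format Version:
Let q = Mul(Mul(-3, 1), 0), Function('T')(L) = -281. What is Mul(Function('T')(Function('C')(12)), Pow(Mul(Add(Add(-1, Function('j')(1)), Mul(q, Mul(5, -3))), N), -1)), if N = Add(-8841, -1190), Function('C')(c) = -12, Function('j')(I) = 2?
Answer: Rational(281, 10031) ≈ 0.028013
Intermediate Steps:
q = 0 (q = Mul(-3, 0) = 0)
N = -10031
Mul(Function('T')(Function('C')(12)), Pow(Mul(Add(Add(-1, Function('j')(1)), Mul(q, Mul(5, -3))), N), -1)) = Mul(-281, Pow(Mul(Add(Add(-1, 2), Mul(0, Mul(5, -3))), -10031), -1)) = Mul(-281, Pow(Mul(Add(1, Mul(0, -15)), -10031), -1)) = Mul(-281, Pow(Mul(Add(1, 0), -10031), -1)) = Mul(-281, Pow(Mul(1, -10031), -1)) = Mul(-281, Pow(-10031, -1)) = Mul(-281, Rational(-1, 10031)) = Rational(281, 10031)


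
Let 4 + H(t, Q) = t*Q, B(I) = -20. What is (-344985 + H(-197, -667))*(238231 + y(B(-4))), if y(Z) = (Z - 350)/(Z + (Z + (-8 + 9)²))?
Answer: -152657356970/3 ≈ -5.0886e+10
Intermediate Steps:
y(Z) = (-350 + Z)/(1 + 2*Z) (y(Z) = (-350 + Z)/(Z + (Z + 1²)) = (-350 + Z)/(Z + (Z + 1)) = (-350 + Z)/(Z + (1 + Z)) = (-350 + Z)/(1 + 2*Z))
H(t, Q) = -4 + Q*t (H(t, Q) = -4 + t*Q = -4 + Q*t)
(-344985 + H(-197, -667))*(238231 + y(B(-4))) = (-344985 + (-4 - 667*(-197)))*(238231 + (-350 - 20)/(1 + 2*(-20))) = (-344985 + (-4 + 131399))*(238231 - 370/(1 - 40)) = (-344985 + 131395)*(238231 - 370/(-39)) = -213590*(238231 - 1/39*(-370)) = -213590*(238231 + 370/39) = -213590*9291379/39 = -152657356970/3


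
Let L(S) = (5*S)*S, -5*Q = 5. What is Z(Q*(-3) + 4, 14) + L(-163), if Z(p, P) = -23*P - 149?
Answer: 132374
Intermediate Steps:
Q = -1 (Q = -⅕*5 = -1)
Z(p, P) = -149 - 23*P
L(S) = 5*S²
Z(Q*(-3) + 4, 14) + L(-163) = (-149 - 23*14) + 5*(-163)² = (-149 - 322) + 5*26569 = -471 + 132845 = 132374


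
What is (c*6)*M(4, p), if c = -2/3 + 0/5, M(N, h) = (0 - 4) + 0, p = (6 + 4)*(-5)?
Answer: 16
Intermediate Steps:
p = -50 (p = 10*(-5) = -50)
M(N, h) = -4 (M(N, h) = -4 + 0 = -4)
c = -2/3 (c = -2*1/3 + 0*(1/5) = -2/3 + 0 = -2/3 ≈ -0.66667)
(c*6)*M(4, p) = -2/3*6*(-4) = -4*(-4) = 16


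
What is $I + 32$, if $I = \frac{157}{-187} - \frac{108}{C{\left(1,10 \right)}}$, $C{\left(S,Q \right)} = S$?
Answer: $- \frac{14369}{187} \approx -76.84$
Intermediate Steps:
$I = - \frac{20353}{187}$ ($I = \frac{157}{-187} - \frac{108}{1} = 157 \left(- \frac{1}{187}\right) - 108 = - \frac{157}{187} - 108 = - \frac{20353}{187} \approx -108.84$)
$I + 32 = - \frac{20353}{187} + 32 = - \frac{14369}{187}$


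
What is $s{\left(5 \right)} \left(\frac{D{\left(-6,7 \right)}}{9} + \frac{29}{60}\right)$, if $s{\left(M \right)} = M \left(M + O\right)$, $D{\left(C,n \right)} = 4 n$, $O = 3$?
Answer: $\frac{1294}{9} \approx 143.78$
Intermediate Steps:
$s{\left(M \right)} = M \left(3 + M\right)$ ($s{\left(M \right)} = M \left(M + 3\right) = M \left(3 + M\right)$)
$s{\left(5 \right)} \left(\frac{D{\left(-6,7 \right)}}{9} + \frac{29}{60}\right) = 5 \left(3 + 5\right) \left(\frac{4 \cdot 7}{9} + \frac{29}{60}\right) = 5 \cdot 8 \left(28 \cdot \frac{1}{9} + 29 \cdot \frac{1}{60}\right) = 40 \left(\frac{28}{9} + \frac{29}{60}\right) = 40 \cdot \frac{647}{180} = \frac{1294}{9}$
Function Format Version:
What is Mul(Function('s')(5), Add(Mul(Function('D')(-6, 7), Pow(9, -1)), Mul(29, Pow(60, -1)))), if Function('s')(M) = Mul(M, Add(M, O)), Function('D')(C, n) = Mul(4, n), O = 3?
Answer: Rational(1294, 9) ≈ 143.78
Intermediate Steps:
Function('s')(M) = Mul(M, Add(3, M)) (Function('s')(M) = Mul(M, Add(M, 3)) = Mul(M, Add(3, M)))
Mul(Function('s')(5), Add(Mul(Function('D')(-6, 7), Pow(9, -1)), Mul(29, Pow(60, -1)))) = Mul(Mul(5, Add(3, 5)), Add(Mul(Mul(4, 7), Pow(9, -1)), Mul(29, Pow(60, -1)))) = Mul(Mul(5, 8), Add(Mul(28, Rational(1, 9)), Mul(29, Rational(1, 60)))) = Mul(40, Add(Rational(28, 9), Rational(29, 60))) = Mul(40, Rational(647, 180)) = Rational(1294, 9)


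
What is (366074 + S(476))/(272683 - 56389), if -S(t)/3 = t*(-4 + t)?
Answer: -153971/108147 ≈ -1.4237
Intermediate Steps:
S(t) = -3*t*(-4 + t)
(366074 + S(476))/(272683 - 56389) = (366074 + 3*476*(4 - 1*476))/(272683 - 56389) = (366074 + 3*476*(4 - 476))/216294 = (366074 + 3*476*(-472))*(1/216294) = (366074 - 674016)*(1/216294) = -307942*1/216294 = -153971/108147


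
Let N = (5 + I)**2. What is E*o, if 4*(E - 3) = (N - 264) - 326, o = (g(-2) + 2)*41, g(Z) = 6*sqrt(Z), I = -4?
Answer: -23657/2 - 70971*I*sqrt(2)/2 ≈ -11829.0 - 50184.0*I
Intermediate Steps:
N = 1 (N = (5 - 4)**2 = 1**2 = 1)
o = 82 + 246*I*sqrt(2) (o = (6*sqrt(-2) + 2)*41 = (6*(I*sqrt(2)) + 2)*41 = (6*I*sqrt(2) + 2)*41 = (2 + 6*I*sqrt(2))*41 = 82 + 246*I*sqrt(2) ≈ 82.0 + 347.9*I)
E = -577/4 (E = 3 + ((1 - 264) - 326)/4 = 3 + (-263 - 326)/4 = 3 + (1/4)*(-589) = 3 - 589/4 = -577/4 ≈ -144.25)
E*o = -577*(82 + 246*I*sqrt(2))/4 = -23657/2 - 70971*I*sqrt(2)/2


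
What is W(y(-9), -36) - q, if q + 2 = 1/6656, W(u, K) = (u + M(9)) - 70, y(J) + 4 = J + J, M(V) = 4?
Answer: -572417/6656 ≈ -86.000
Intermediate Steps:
y(J) = -4 + 2*J (y(J) = -4 + (J + J) = -4 + 2*J)
W(u, K) = -66 + u (W(u, K) = (u + 4) - 70 = (4 + u) - 70 = -66 + u)
q = -13311/6656 (q = -2 + 1/6656 = -13311/6656 ≈ -1.9998)
W(y(-9), -36) - q = (-66 + (-4 + 2*(-9))) - 1*(-13311/6656) = (-66 + (-4 - 18)) + 13311/6656 = (-66 - 22) + 13311/6656 = -88 + 13311/6656 = -572417/6656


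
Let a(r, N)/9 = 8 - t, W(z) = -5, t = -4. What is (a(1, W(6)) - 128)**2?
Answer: 400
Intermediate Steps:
a(r, N) = 108 (a(r, N) = 9*(8 - 1*(-4)) = 9*(8 + 4) = 9*12 = 108)
(a(1, W(6)) - 128)**2 = (108 - 128)**2 = (-20)**2 = 400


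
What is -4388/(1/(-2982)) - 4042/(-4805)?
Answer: 62873505922/4805 ≈ 1.3085e+7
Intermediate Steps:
-4388/(1/(-2982)) - 4042/(-4805) = -4388/(-1/2982) - 4042*(-1/4805) = -4388*(-2982) + 4042/4805 = 13085016 + 4042/4805 = 62873505922/4805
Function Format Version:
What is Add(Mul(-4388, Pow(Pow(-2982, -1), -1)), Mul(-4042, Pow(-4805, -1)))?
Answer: Rational(62873505922, 4805) ≈ 1.3085e+7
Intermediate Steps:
Add(Mul(-4388, Pow(Pow(-2982, -1), -1)), Mul(-4042, Pow(-4805, -1))) = Add(Mul(-4388, Pow(Rational(-1, 2982), -1)), Mul(-4042, Rational(-1, 4805))) = Add(Mul(-4388, -2982), Rational(4042, 4805)) = Add(13085016, Rational(4042, 4805)) = Rational(62873505922, 4805)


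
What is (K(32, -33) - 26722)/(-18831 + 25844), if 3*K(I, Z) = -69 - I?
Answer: -80267/21039 ≈ -3.8152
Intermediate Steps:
K(I, Z) = -23 - I/3 (K(I, Z) = (-69 - I)/3 = -23 - I/3)
(K(32, -33) - 26722)/(-18831 + 25844) = ((-23 - ⅓*32) - 26722)/(-18831 + 25844) = ((-23 - 32/3) - 26722)/7013 = (-101/3 - 26722)*(1/7013) = -80267/3*1/7013 = -80267/21039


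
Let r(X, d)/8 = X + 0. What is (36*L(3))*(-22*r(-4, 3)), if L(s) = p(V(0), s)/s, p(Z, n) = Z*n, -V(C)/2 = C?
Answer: 0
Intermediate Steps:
V(C) = -2*C
r(X, d) = 8*X (r(X, d) = 8*(X + 0) = 8*X)
L(s) = 0 (L(s) = ((-2*0)*s)/s = (0*s)/s = 0/s = 0)
(36*L(3))*(-22*r(-4, 3)) = (36*0)*(-176*(-4)) = 0*(-22*(-32)) = 0*704 = 0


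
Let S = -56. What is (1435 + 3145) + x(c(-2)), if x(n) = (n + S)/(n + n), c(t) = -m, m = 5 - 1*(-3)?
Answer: 4584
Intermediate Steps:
m = 8 (m = 5 + 3 = 8)
c(t) = -8 (c(t) = -1*8 = -8)
x(n) = (-56 + n)/(2*n) (x(n) = (n - 56)/(n + n) = (-56 + n)/((2*n)) = (-56 + n)*(1/(2*n)) = (-56 + n)/(2*n))
(1435 + 3145) + x(c(-2)) = (1435 + 3145) + (½)*(-56 - 8)/(-8) = 4580 + (½)*(-⅛)*(-64) = 4580 + 4 = 4584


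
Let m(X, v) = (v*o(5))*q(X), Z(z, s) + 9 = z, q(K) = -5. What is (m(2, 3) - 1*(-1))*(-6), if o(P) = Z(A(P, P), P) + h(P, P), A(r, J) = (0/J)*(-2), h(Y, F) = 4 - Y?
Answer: -906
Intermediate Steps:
A(r, J) = 0 (A(r, J) = 0*(-2) = 0)
Z(z, s) = -9 + z
o(P) = -5 - P (o(P) = (-9 + 0) + (4 - P) = -9 + (4 - P) = -5 - P)
m(X, v) = 50*v (m(X, v) = (v*(-5 - 1*5))*(-5) = (v*(-5 - 5))*(-5) = (v*(-10))*(-5) = -10*v*(-5) = 50*v)
(m(2, 3) - 1*(-1))*(-6) = (50*3 - 1*(-1))*(-6) = (150 + 1)*(-6) = 151*(-6) = -906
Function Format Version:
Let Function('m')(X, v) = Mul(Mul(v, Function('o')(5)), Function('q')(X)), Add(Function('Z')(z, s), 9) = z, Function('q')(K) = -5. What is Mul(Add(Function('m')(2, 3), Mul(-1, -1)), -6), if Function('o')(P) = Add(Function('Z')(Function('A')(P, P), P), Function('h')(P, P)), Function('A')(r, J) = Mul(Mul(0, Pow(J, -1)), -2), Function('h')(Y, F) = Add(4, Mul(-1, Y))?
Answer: -906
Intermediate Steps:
Function('A')(r, J) = 0 (Function('A')(r, J) = Mul(0, -2) = 0)
Function('Z')(z, s) = Add(-9, z)
Function('o')(P) = Add(-5, Mul(-1, P)) (Function('o')(P) = Add(Add(-9, 0), Add(4, Mul(-1, P))) = Add(-9, Add(4, Mul(-1, P))) = Add(-5, Mul(-1, P)))
Function('m')(X, v) = Mul(50, v) (Function('m')(X, v) = Mul(Mul(v, Add(-5, Mul(-1, 5))), -5) = Mul(Mul(v, Add(-5, -5)), -5) = Mul(Mul(v, -10), -5) = Mul(Mul(-10, v), -5) = Mul(50, v))
Mul(Add(Function('m')(2, 3), Mul(-1, -1)), -6) = Mul(Add(Mul(50, 3), Mul(-1, -1)), -6) = Mul(Add(150, 1), -6) = Mul(151, -6) = -906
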